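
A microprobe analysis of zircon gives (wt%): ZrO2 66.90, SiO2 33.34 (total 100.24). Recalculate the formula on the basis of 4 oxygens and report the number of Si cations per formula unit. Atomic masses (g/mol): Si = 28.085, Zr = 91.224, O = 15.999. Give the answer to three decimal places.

1.011 Si apfu

66.90 wt% ZrO2 ÷ 123.222 g/mol = 0.54292 mol, giving 0.54292 Zr and 1.08584 O.
33.34 wt% SiO2 ÷ 60.083 g/mol = 0.55490 mol, giving 0.55490 Si and 1.10980 O.
Oxygen sums to 2.19564; scaling by 4/2.19564 = 1.82179 puts the formula on 4 O.
Si: 0.55490 × 1.82179 = 1.011 atoms per formula unit.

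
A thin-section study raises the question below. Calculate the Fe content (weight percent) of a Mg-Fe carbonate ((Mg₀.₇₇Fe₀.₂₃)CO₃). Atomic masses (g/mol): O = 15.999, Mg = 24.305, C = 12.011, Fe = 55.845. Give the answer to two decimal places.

14.03 weight percent

M((Mg₀.₇₇Fe₀.₂₃)CO₃) = 91.567 g/mol.
Fe contributes 0.23 × 55.845 = 12.844 g per mole.
12.844/91.567 = 0.1403 → 14.03%.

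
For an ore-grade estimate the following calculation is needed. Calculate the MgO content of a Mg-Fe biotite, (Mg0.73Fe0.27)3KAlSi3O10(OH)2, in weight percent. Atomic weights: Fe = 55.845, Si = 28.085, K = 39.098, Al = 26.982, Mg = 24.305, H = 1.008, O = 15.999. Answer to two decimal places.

19.93 wt%

Formula mass = 442.801 g/mol.
2.19 Mg → 2.1900 mol MgO per formula unit; M(MgO) = 40.304, so MgO mass = 88.266 g.
88.266/442.801 × 100 = 19.93 wt%.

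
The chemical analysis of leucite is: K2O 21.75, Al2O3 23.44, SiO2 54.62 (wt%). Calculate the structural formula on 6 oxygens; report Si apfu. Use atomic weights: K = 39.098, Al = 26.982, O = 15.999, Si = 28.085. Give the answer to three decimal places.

1.992 Si apfu

K2O: 21.75/94.195 = 0.23090 mol → 0.46180 mol K, 0.23090 mol O.
Al2O3: 23.44/101.961 = 0.22989 mol → 0.45978 mol Al, 0.68967 mol O.
SiO2: 54.62/60.083 = 0.90908 mol → 0.90908 mol Si, 1.81816 mol O.
Total oxygen = 2.73873 mol. Normalization factor = 6/2.73873 = 2.19080.
Si per 6 O = 0.90908 × 2.19080 = 1.992.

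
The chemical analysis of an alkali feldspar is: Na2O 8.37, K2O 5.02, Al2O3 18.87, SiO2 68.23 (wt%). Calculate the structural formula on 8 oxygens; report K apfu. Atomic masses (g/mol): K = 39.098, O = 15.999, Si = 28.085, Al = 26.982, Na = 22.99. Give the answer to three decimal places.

0.283 K apfu

Na2O: 8.37/61.979 = 0.13505 mol → 0.27010 mol Na, 0.13505 mol O.
K2O: 5.02/94.195 = 0.05329 mol → 0.10658 mol K, 0.05329 mol O.
Al2O3: 18.87/101.961 = 0.18507 mol → 0.37014 mol Al, 0.55521 mol O.
SiO2: 68.23/60.083 = 1.13560 mol → 1.13560 mol Si, 2.27120 mol O.
Total oxygen = 3.01475 mol. Normalization factor = 8/3.01475 = 2.65362.
K per 8 O = 0.10658 × 2.65362 = 0.283.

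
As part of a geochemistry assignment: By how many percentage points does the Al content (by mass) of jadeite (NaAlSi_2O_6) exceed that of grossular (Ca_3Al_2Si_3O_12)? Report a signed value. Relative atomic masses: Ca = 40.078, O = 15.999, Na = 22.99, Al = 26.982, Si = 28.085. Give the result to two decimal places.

1.37 percentage points

M(NaAlSi_2O_6) = 202.136 g/mol, so wt% Al = 26.982/202.136 × 100 = 13.35%.
M(Ca_3Al_2Si_3O_12) = 450.441 g/mol, so wt% Al = 53.964/450.441 × 100 = 11.98%.
13.35 − 11.98 = 1.37 pp.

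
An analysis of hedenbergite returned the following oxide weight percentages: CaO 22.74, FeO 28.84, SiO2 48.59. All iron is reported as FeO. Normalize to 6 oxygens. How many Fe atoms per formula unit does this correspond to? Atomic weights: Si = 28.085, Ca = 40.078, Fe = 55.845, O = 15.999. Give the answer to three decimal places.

CaO: 22.74/56.077 = 0.40551 mol → 0.40551 mol Ca, 0.40551 mol O.
FeO: 28.84/71.844 = 0.40143 mol → 0.40143 mol Fe, 0.40143 mol O.
SiO2: 48.59/60.083 = 0.80871 mol → 0.80871 mol Si, 1.61742 mol O.
Total oxygen = 2.42436 mol. Normalization factor = 6/2.42436 = 2.47488.
Fe per 6 O = 0.40143 × 2.47488 = 0.993.

0.993 Fe apfu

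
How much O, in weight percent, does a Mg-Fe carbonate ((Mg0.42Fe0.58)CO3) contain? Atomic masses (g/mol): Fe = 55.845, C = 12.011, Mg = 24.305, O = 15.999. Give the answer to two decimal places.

Molar mass of (Mg0.42Fe0.58)CO3: 0.42·24.305 + 0.58·55.845 + 1·12.011 + 3·15.999 = 102.606 g/mol.
Mass of O per formula unit: 3 × 15.999 = 47.997 g.
Weight fraction O = 47.997 / 102.606 = 0.4678.

46.78 weight percent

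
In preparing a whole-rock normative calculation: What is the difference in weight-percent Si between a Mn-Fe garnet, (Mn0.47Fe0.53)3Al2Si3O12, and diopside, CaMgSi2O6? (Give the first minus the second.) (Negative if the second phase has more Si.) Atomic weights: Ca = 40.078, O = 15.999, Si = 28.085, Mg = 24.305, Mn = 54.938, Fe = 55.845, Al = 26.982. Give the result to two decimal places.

First mineral: 84.255 g Si in 496.463 g formula = 16.97 wt% Si.
Second mineral: 56.170 g Si in 216.547 g formula = 25.94 wt% Si.
16.97% − 25.94% gives a difference of -8.97 percentage points.

-8.97 percentage points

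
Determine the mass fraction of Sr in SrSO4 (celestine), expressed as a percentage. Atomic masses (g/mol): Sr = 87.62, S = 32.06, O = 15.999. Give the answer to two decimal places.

47.70 weight percent

Formula mass = 1*87.62 + 1*32.06 + 4*15.999 = 183.676 g/mol, of which 87.620 g is Sr.
So Sr makes up 87.620/183.676 = 0.4770 of the mass, i.e. 47.70%.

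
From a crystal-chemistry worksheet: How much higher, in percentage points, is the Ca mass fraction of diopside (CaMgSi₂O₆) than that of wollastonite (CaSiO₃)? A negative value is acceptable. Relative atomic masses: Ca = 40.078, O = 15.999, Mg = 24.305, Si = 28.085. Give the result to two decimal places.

Ca in CaMgSi₂O₆: molar mass 216.547 g/mol; 1×40.078 = 40.078 g → 18.51 wt%.
Ca in CaSiO₃: molar mass 116.160 g/mol; 1×40.078 = 40.078 g → 34.50 wt%.
Difference = 18.51 − 34.50 = -15.99 percentage points.

-15.99 percentage points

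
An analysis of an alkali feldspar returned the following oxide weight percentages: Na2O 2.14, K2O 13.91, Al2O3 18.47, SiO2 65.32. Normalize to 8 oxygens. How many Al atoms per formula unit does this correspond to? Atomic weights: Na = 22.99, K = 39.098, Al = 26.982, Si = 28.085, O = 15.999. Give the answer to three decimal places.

2.14 wt% Na2O ÷ 61.979 g/mol = 0.03453 mol, giving 0.06906 Na and 0.03453 O.
13.91 wt% K2O ÷ 94.195 g/mol = 0.14767 mol, giving 0.29534 K and 0.14767 O.
18.47 wt% Al2O3 ÷ 101.961 g/mol = 0.18115 mol, giving 0.36230 Al and 0.54345 O.
65.32 wt% SiO2 ÷ 60.083 g/mol = 1.08716 mol, giving 1.08716 Si and 2.17432 O.
Oxygen sums to 2.89997; scaling by 8/2.89997 = 2.75865 puts the formula on 8 O.
Al: 0.36230 × 2.75865 = 0.999 atoms per formula unit.

0.999 Al apfu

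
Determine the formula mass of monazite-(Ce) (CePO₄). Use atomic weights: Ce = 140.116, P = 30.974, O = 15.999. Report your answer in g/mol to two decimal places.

235.09 g/mol

The formula mass is the sum 1(140.116) + 1(30.974) + 4(15.999).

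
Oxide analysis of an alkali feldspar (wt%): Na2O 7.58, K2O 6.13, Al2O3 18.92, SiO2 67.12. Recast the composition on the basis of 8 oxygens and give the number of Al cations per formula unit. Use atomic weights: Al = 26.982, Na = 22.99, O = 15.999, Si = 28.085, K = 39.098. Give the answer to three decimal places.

0.997 Al apfu

Na2O: 7.58/61.979 = 0.12230 mol → 0.24460 mol Na, 0.12230 mol O.
K2O: 6.13/94.195 = 0.06508 mol → 0.13016 mol K, 0.06508 mol O.
Al2O3: 18.92/101.961 = 0.18556 mol → 0.37112 mol Al, 0.55668 mol O.
SiO2: 67.12/60.083 = 1.11712 mol → 1.11712 mol Si, 2.23424 mol O.
Total oxygen = 2.97830 mol. Normalization factor = 8/2.97830 = 2.68610.
Al per 8 O = 0.37112 × 2.68610 = 0.997.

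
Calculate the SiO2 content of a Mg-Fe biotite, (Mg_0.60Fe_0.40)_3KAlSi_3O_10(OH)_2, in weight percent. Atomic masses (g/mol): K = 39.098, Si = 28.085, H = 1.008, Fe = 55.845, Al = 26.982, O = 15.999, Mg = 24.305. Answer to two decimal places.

39.61 wt%

Molar mass of (Mg_0.60Fe_0.40)_3KAlSi_3O_10(OH)_2 = 1.80×24.305 + 1.20×55.845 + 1×39.098 + 1×26.982 + 3×28.085 + 12×15.999 + 2×1.008 = 455.102 g/mol.
Each formula unit contains 3 Si, equivalent to 3/1 = 3.0000 mol SiO2.
M(SiO2) = 1×28.085 + 2×15.999 = 60.083 g/mol.
Mass of SiO2 per formula unit = 3.0000 × 60.083 = 180.249 g.
SiO2 wt% = 180.249 / 455.102 × 100 = 39.61%.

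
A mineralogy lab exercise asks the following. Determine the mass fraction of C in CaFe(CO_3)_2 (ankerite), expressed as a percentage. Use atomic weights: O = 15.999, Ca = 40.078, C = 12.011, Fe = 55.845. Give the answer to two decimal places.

M(CaFe(CO_3)_2) = 215.939 g/mol.
C contributes 2 × 12.011 = 24.022 g per mole.
24.022/215.939 = 0.1112 → 11.12%.

11.12 mass %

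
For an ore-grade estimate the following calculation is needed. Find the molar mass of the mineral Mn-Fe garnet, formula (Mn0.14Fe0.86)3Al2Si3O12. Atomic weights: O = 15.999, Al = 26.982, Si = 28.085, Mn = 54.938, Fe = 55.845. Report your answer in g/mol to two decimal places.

497.36 g/mol

Mn: 0.42 × 54.938 = 23.0740
Fe: 2.58 × 55.845 = 144.0801
Al: 2 × 26.982 = 53.9640
Si: 3 × 28.085 = 84.2550
O: 12 × 15.999 = 191.9880
Summing the contributions gives the formula mass.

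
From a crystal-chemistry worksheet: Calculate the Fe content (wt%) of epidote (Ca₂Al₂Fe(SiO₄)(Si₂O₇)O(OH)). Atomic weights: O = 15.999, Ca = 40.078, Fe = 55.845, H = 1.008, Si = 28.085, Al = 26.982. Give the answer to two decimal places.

Molar mass of Ca₂Al₂Fe(SiO₄)(Si₂O₇)O(OH): 2·40.078 + 2·26.982 + 1·55.845 + 3·28.085 + 13·15.999 + 1·1.008 = 483.215 g/mol.
Mass of Fe per formula unit: 1 × 55.845 = 55.845 g.
Weight fraction Fe = 55.845 / 483.215 = 0.1156.

11.56 wt%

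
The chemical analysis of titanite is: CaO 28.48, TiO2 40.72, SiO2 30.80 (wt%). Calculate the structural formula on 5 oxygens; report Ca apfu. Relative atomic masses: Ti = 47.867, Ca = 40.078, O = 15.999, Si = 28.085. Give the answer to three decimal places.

CaO: 28.48/56.077 = 0.50787 mol → 0.50787 mol Ca, 0.50787 mol O.
TiO2: 40.72/79.865 = 0.50986 mol → 0.50986 mol Ti, 1.01972 mol O.
SiO2: 30.80/60.083 = 0.51262 mol → 0.51262 mol Si, 1.02524 mol O.
Total oxygen = 2.55283 mol. Normalization factor = 5/2.55283 = 1.95861.
Ca per 5 O = 0.50787 × 1.95861 = 0.995.

0.995 Ca apfu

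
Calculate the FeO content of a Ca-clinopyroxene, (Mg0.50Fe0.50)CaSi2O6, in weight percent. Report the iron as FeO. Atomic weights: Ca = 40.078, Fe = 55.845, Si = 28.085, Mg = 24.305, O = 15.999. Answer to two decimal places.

M((Mg0.50Fe0.50)CaSi2O6) = 232.317 g/mol; M(FeO) = 71.844 g/mol.
Moles FeO per formula unit = 0.50 Fe ÷ 1 = 0.5000.
FeO fraction = (0.5000 × 71.844) / 232.317 = 35.922/232.317 = 0.1546.

15.46 wt%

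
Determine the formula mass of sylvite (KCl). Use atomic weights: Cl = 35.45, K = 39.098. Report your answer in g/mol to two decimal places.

74.55 g/mol

M = 1*39.098 + 1*35.45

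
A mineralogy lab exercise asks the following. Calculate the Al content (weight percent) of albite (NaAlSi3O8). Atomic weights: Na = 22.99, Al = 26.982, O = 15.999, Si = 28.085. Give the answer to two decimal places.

10.29 weight percent

Formula mass = 1*22.99 + 1*26.982 + 3*28.085 + 8*15.999 = 262.219 g/mol, of which 26.982 g is Al.
So Al makes up 26.982/262.219 = 0.1029 of the mass, i.e. 10.29%.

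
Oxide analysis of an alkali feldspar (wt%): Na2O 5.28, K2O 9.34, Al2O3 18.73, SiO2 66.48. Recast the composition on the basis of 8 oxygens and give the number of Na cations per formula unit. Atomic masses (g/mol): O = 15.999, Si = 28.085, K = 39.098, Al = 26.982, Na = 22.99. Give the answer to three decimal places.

0.462 Na apfu

Na2O: 5.28/61.979 = 0.08519 mol → 0.17038 mol Na, 0.08519 mol O.
K2O: 9.34/94.195 = 0.09916 mol → 0.19832 mol K, 0.09916 mol O.
Al2O3: 18.73/101.961 = 0.18370 mol → 0.36740 mol Al, 0.55110 mol O.
SiO2: 66.48/60.083 = 1.10647 mol → 1.10647 mol Si, 2.21294 mol O.
Total oxygen = 2.94839 mol. Normalization factor = 8/2.94839 = 2.71335.
Na per 8 O = 0.17038 × 2.71335 = 0.462.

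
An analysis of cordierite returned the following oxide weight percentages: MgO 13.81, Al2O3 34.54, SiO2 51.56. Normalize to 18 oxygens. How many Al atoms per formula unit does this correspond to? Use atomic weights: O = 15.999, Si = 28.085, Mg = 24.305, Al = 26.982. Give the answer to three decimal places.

13.81 wt% MgO ÷ 40.304 g/mol = 0.34265 mol, giving 0.34265 Mg and 0.34265 O.
34.54 wt% Al2O3 ÷ 101.961 g/mol = 0.33876 mol, giving 0.67752 Al and 1.01628 O.
51.56 wt% SiO2 ÷ 60.083 g/mol = 0.85815 mol, giving 0.85815 Si and 1.71630 O.
Oxygen sums to 3.07523; scaling by 18/3.07523 = 5.85322 puts the formula on 18 O.
Al: 0.67752 × 5.85322 = 3.966 atoms per formula unit.

3.966 Al apfu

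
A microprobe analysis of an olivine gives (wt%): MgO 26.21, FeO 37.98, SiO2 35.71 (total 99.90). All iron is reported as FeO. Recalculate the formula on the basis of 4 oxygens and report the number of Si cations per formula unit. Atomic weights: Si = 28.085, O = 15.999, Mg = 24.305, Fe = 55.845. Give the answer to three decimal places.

26.21 wt% MgO ÷ 40.304 g/mol = 0.65031 mol, giving 0.65031 Mg and 0.65031 O.
37.98 wt% FeO ÷ 71.844 g/mol = 0.52865 mol, giving 0.52865 Fe and 0.52865 O.
35.71 wt% SiO2 ÷ 60.083 g/mol = 0.59434 mol, giving 0.59434 Si and 1.18868 O.
Oxygen sums to 2.36764; scaling by 4/2.36764 = 1.68945 puts the formula on 4 O.
Si: 0.59434 × 1.68945 = 1.004 atoms per formula unit.

1.004 Si apfu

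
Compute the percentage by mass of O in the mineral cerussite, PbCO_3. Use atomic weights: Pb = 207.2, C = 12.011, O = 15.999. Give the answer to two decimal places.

17.96 weight percent

Molar mass of PbCO_3: 1·207.2 + 1·12.011 + 3·15.999 = 267.208 g/mol.
Mass of O per formula unit: 3 × 15.999 = 47.997 g.
Weight fraction O = 47.997 / 267.208 = 0.1796.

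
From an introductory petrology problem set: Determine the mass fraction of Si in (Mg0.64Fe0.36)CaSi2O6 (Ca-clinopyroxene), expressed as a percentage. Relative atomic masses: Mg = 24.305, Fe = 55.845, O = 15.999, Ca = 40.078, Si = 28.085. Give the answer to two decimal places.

24.65 weight percent

M((Mg0.64Fe0.36)CaSi2O6) = 227.901 g/mol.
Si contributes 2 × 28.085 = 56.170 g per mole.
56.170/227.901 = 0.2465 → 24.65%.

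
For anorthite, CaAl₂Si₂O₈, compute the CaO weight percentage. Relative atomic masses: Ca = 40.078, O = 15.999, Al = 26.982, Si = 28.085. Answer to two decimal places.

M(CaAl₂Si₂O₈) = 278.204 g/mol; M(CaO) = 56.077 g/mol.
Moles CaO per formula unit = 1 Ca ÷ 1 = 1.0000.
CaO fraction = (1.0000 × 56.077) / 278.204 = 56.077/278.204 = 0.2016.

20.16 wt%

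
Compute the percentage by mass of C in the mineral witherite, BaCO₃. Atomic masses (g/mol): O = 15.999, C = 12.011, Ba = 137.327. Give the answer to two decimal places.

Formula mass = 1*137.327 + 1*12.011 + 3*15.999 = 197.335 g/mol, of which 12.011 g is C.
So C makes up 12.011/197.335 = 0.0609 of the mass, i.e. 6.09%.

6.09 wt%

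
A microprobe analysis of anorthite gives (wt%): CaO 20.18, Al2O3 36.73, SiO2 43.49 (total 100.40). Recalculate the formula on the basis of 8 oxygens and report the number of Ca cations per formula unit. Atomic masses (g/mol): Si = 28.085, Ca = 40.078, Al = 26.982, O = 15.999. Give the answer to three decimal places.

0.997 Ca apfu

20.18 wt% CaO ÷ 56.077 g/mol = 0.35986 mol, giving 0.35986 Ca and 0.35986 O.
36.73 wt% Al2O3 ÷ 101.961 g/mol = 0.36024 mol, giving 0.72048 Al and 1.08072 O.
43.49 wt% SiO2 ÷ 60.083 g/mol = 0.72383 mol, giving 0.72383 Si and 1.44766 O.
Oxygen sums to 2.88824; scaling by 8/2.88824 = 2.76985 puts the formula on 8 O.
Ca: 0.35986 × 2.76985 = 0.997 atoms per formula unit.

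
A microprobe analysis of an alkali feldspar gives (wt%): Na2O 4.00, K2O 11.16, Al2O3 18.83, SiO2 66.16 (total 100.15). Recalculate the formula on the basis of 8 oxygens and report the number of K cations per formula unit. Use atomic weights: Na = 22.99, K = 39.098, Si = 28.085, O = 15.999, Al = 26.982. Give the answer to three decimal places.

Na2O: 4.00/61.979 = 0.06454 mol → 0.12908 mol Na, 0.06454 mol O.
K2O: 11.16/94.195 = 0.11848 mol → 0.23696 mol K, 0.11848 mol O.
Al2O3: 18.83/101.961 = 0.18468 mol → 0.36936 mol Al, 0.55404 mol O.
SiO2: 66.16/60.083 = 1.10114 mol → 1.10114 mol Si, 2.20228 mol O.
Total oxygen = 2.93934 mol. Normalization factor = 8/2.93934 = 2.72170.
K per 8 O = 0.23696 × 2.72170 = 0.645.

0.645 K apfu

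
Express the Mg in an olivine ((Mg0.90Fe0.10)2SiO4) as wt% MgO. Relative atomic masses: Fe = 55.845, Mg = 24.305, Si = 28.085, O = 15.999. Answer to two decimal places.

M((Mg0.90Fe0.10)2SiO4) = 146.999 g/mol; M(MgO) = 40.304 g/mol.
Moles MgO per formula unit = 1.80 Mg ÷ 1 = 1.8000.
MgO fraction = (1.8000 × 40.304) / 146.999 = 72.547/146.999 = 0.4935.

49.35 wt%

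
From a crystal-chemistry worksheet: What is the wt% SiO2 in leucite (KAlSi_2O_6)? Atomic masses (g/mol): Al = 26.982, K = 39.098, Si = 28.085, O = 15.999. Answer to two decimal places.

Formula mass = 218.244 g/mol.
2 Si → 2.0000 mol SiO2 per formula unit; M(SiO2) = 60.083, so SiO2 mass = 120.166 g.
120.166/218.244 × 100 = 55.06 wt%.

55.06 wt%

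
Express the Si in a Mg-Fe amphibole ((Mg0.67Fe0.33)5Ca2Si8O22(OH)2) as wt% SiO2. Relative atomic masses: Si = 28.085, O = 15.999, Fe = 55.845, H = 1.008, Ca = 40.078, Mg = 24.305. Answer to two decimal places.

Molar mass of (Mg0.67Fe0.33)5Ca2Si8O22(OH)2 = 3.35·24.305 + 1.65·55.845 + 2·40.078 + 8·28.085 + 24·15.999 + 2·1.008 = 864.394 g/mol.
Each formula unit contains 8 Si, equivalent to 8/1 = 8.0000 mol SiO2.
M(SiO2) = 1×28.085 + 2×15.999 = 60.083 g/mol.
Mass of SiO2 per formula unit = 8.0000 × 60.083 = 480.664 g.
SiO2 wt% = 480.664 / 864.394 × 100 = 55.61%.

55.61 wt%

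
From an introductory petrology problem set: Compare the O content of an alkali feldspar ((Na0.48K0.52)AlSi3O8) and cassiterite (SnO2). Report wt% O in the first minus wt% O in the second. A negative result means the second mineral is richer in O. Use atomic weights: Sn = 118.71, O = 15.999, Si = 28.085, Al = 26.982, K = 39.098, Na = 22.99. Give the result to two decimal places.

26.07 percentage points

First mineral: 127.992 g O in 270.595 g formula = 47.30 wt% O.
Second mineral: 31.998 g O in 150.708 g formula = 21.23 wt% O.
47.30% − 21.23% gives a difference of 26.07 percentage points.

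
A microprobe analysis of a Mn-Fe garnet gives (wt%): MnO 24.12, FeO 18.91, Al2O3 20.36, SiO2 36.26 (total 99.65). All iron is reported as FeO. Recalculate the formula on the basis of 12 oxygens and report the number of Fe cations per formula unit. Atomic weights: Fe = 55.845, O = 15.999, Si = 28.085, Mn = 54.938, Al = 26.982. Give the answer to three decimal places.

24.12 wt% MnO ÷ 70.937 g/mol = 0.34002 mol, giving 0.34002 Mn and 0.34002 O.
18.91 wt% FeO ÷ 71.844 g/mol = 0.26321 mol, giving 0.26321 Fe and 0.26321 O.
20.36 wt% Al2O3 ÷ 101.961 g/mol = 0.19968 mol, giving 0.39936 Al and 0.59904 O.
36.26 wt% SiO2 ÷ 60.083 g/mol = 0.60350 mol, giving 0.60350 Si and 1.20700 O.
Oxygen sums to 2.40927; scaling by 12/2.40927 = 4.98076 puts the formula on 12 O.
Fe: 0.26321 × 4.98076 = 1.311 atoms per formula unit.

1.311 Fe apfu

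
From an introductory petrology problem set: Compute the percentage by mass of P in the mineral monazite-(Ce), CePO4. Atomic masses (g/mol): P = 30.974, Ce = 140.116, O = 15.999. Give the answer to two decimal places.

13.18 weight percent

Formula mass = 1*140.116 + 1*30.974 + 4*15.999 = 235.086 g/mol, of which 30.974 g is P.
So P makes up 30.974/235.086 = 0.1318 of the mass, i.e. 13.18%.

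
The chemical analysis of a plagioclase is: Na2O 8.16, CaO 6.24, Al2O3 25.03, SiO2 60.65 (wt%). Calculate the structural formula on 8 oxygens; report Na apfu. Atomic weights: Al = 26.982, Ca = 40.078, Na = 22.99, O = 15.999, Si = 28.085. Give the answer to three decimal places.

Na2O: 8.16/61.979 = 0.13166 mol → 0.26332 mol Na, 0.13166 mol O.
CaO: 6.24/56.077 = 0.11128 mol → 0.11128 mol Ca, 0.11128 mol O.
Al2O3: 25.03/101.961 = 0.24549 mol → 0.49098 mol Al, 0.73647 mol O.
SiO2: 60.65/60.083 = 1.00944 mol → 1.00944 mol Si, 2.01888 mol O.
Total oxygen = 2.99829 mol. Normalization factor = 8/2.99829 = 2.66819.
Na per 8 O = 0.26332 × 2.66819 = 0.703.

0.703 Na apfu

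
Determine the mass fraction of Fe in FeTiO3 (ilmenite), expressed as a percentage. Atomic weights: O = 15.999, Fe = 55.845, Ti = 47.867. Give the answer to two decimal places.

Formula mass = 1×55.845 + 1×47.867 + 3×15.999 = 151.709 g/mol, of which 55.845 g is Fe.
So Fe makes up 55.845/151.709 = 0.3681 of the mass, i.e. 36.81%.

36.81 mass %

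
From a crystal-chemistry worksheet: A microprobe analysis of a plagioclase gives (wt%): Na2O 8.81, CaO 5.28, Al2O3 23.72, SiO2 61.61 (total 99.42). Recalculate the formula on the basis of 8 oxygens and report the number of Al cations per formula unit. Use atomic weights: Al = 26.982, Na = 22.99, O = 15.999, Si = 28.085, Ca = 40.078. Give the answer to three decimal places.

Na2O (M=61.979): mol = 0.14214; Na = 0.28428, O = 0.14214.
CaO (M=56.077): mol = 0.09416; Ca = 0.09416, O = 0.09416.
Al2O3 (M=101.961): mol = 0.23264; Al = 0.46528, O = 0.69792.
SiO2 (M=60.083): mol = 1.02541; Si = 1.02541, O = 2.05082.
ΣO = 2.98504; factor = 8/ΣO = 2.68003.
Al apfu = 0.46528 × 2.68003 = 1.247.

1.247 Al apfu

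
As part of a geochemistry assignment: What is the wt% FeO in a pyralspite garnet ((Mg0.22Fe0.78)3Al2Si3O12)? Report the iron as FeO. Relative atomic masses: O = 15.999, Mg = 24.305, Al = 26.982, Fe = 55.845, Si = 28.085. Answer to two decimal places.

35.25 wt%

Formula mass = 476.926 g/mol.
2.34 Fe → 2.3400 mol FeO per formula unit; M(FeO) = 71.844, so FeO mass = 168.115 g.
168.115/476.926 × 100 = 35.25 wt%.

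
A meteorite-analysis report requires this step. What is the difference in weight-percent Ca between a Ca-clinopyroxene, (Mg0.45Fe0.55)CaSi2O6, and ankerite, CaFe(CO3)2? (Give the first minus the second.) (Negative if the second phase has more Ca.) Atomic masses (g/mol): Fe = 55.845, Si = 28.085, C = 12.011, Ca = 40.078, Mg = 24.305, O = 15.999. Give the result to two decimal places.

M((Mg0.45Fe0.55)CaSi2O6) = 233.894 g/mol, so wt% Ca = 40.078/233.894 × 100 = 17.14%.
M(CaFe(CO3)2) = 215.939 g/mol, so wt% Ca = 40.078/215.939 × 100 = 18.56%.
17.14 − 18.56 = -1.42 pp.

-1.42 percentage points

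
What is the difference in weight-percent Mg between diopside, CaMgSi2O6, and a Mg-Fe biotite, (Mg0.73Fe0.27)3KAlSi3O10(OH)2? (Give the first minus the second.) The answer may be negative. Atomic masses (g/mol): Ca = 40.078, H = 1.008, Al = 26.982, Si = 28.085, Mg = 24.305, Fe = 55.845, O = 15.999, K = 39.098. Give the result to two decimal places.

-0.80 percentage points

M(CaMgSi2O6) = 216.547 g/mol, so wt% Mg = 24.305/216.547 × 100 = 11.22%.
M((Mg0.73Fe0.27)3KAlSi3O10(OH)2) = 442.801 g/mol, so wt% Mg = 53.228/442.801 × 100 = 12.02%.
11.22 − 12.02 = -0.80 pp.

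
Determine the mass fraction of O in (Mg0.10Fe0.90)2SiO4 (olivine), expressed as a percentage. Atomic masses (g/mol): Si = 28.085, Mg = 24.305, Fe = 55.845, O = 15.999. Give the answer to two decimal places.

Molar mass of (Mg0.10Fe0.90)2SiO4: 0.20·24.305 + 1.80·55.845 + 1·28.085 + 4·15.999 = 197.463 g/mol.
Mass of O per formula unit: 4 × 15.999 = 63.996 g.
Weight fraction O = 63.996 / 197.463 = 0.3241.

32.41 mass %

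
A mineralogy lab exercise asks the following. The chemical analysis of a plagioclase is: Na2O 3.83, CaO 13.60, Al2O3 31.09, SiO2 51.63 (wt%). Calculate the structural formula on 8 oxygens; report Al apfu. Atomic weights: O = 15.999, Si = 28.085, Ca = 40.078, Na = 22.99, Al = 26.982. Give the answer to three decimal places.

1.661 Al apfu

3.83 wt% Na2O ÷ 61.979 g/mol = 0.06180 mol, giving 0.12360 Na and 0.06180 O.
13.60 wt% CaO ÷ 56.077 g/mol = 0.24252 mol, giving 0.24252 Ca and 0.24252 O.
31.09 wt% Al2O3 ÷ 101.961 g/mol = 0.30492 mol, giving 0.60984 Al and 0.91476 O.
51.63 wt% SiO2 ÷ 60.083 g/mol = 0.85931 mol, giving 0.85931 Si and 1.71862 O.
Oxygen sums to 2.93770; scaling by 8/2.93770 = 2.72322 puts the formula on 8 O.
Al: 0.60984 × 2.72322 = 1.661 atoms per formula unit.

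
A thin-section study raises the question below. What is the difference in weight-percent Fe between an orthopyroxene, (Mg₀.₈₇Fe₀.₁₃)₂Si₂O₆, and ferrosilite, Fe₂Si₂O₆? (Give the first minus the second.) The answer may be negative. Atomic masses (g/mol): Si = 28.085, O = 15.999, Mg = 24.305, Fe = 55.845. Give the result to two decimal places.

Fe in (Mg₀.₈₇Fe₀.₁₃)₂Si₂O₆: molar mass 208.974 g/mol; 0.26×55.845 = 14.520 g → 6.95 wt%.
Fe in Fe₂Si₂O₆: molar mass 263.854 g/mol; 2×55.845 = 111.690 g → 42.33 wt%.
Difference = 6.95 − 42.33 = -35.38 percentage points.

-35.38 percentage points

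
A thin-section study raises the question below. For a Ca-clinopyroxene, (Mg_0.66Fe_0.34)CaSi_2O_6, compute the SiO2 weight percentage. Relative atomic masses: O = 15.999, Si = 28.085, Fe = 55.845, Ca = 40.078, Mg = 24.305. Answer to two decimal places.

Formula mass = 227.271 g/mol.
2 Si → 2.0000 mol SiO2 per formula unit; M(SiO2) = 60.083, so SiO2 mass = 120.166 g.
120.166/227.271 × 100 = 52.87 wt%.

52.87 wt%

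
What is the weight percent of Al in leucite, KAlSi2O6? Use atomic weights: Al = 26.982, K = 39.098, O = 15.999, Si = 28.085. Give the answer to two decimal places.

M(KAlSi2O6) = 218.244 g/mol.
Al contributes 1 × 26.982 = 26.982 g per mole.
26.982/218.244 = 0.1236 → 12.36%.

12.36 wt%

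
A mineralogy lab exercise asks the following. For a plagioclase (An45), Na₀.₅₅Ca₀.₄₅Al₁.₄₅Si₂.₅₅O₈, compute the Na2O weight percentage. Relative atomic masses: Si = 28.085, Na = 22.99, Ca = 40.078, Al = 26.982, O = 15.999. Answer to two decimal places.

Formula mass = 269.412 g/mol.
0.55 Na → 0.2750 mol Na2O per formula unit; M(Na2O) = 61.979, so Na2O mass = 17.044 g.
17.044/269.412 × 100 = 6.33 wt%.

6.33 wt%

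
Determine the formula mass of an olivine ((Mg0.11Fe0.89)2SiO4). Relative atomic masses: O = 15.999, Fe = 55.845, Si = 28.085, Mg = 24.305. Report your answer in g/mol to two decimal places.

The formula mass is the sum 0.22*24.305 + 1.78*55.845 + 1*28.085 + 4*15.999.

196.83 g/mol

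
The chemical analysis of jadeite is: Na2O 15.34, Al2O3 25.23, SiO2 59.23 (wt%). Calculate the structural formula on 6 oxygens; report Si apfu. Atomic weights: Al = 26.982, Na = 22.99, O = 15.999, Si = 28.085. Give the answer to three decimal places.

Na2O (M=61.979): mol = 0.24750; Na = 0.49500, O = 0.24750.
Al2O3 (M=101.961): mol = 0.24745; Al = 0.49490, O = 0.74235.
SiO2 (M=60.083): mol = 0.98580; Si = 0.98580, O = 1.97160.
ΣO = 2.96145; factor = 6/ΣO = 2.02603.
Si apfu = 0.98580 × 2.02603 = 1.997.

1.997 Si apfu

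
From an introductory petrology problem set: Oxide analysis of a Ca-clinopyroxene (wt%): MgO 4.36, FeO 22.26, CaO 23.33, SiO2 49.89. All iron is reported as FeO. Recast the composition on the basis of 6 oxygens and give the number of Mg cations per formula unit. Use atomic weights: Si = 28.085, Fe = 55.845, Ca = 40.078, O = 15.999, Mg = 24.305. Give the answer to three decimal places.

0.260 Mg apfu

MgO: 4.36/40.304 = 0.10818 mol → 0.10818 mol Mg, 0.10818 mol O.
FeO: 22.26/71.844 = 0.30984 mol → 0.30984 mol Fe, 0.30984 mol O.
CaO: 23.33/56.077 = 0.41604 mol → 0.41604 mol Ca, 0.41604 mol O.
SiO2: 49.89/60.083 = 0.83035 mol → 0.83035 mol Si, 1.66070 mol O.
Total oxygen = 2.49476 mol. Normalization factor = 6/2.49476 = 2.40504.
Mg per 6 O = 0.10818 × 2.40504 = 0.260.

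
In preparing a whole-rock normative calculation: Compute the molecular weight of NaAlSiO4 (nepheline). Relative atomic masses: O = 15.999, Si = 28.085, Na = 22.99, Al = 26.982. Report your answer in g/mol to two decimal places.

M = 1*22.99 + 1*26.982 + 1*28.085 + 4*15.999

142.05 g/mol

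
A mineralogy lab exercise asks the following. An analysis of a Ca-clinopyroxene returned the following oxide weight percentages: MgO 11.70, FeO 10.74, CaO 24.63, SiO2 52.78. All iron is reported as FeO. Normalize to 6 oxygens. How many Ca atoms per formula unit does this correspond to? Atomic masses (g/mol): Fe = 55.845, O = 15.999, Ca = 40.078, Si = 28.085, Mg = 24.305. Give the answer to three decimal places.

1.000 Ca apfu

MgO (M=40.304): mol = 0.29029; Mg = 0.29029, O = 0.29029.
FeO (M=71.844): mol = 0.14949; Fe = 0.14949, O = 0.14949.
CaO (M=56.077): mol = 0.43922; Ca = 0.43922, O = 0.43922.
SiO2 (M=60.083): mol = 0.87845; Si = 0.87845, O = 1.75690.
ΣO = 2.63590; factor = 6/ΣO = 2.27626.
Ca apfu = 0.43922 × 2.27626 = 1.000.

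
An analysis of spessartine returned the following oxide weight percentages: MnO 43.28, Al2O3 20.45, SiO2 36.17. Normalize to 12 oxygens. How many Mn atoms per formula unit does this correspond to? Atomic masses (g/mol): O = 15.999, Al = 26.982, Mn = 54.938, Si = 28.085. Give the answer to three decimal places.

3.031 Mn apfu

43.28 wt% MnO ÷ 70.937 g/mol = 0.61012 mol, giving 0.61012 Mn and 0.61012 O.
20.45 wt% Al2O3 ÷ 101.961 g/mol = 0.20057 mol, giving 0.40114 Al and 0.60171 O.
36.17 wt% SiO2 ÷ 60.083 g/mol = 0.60200 mol, giving 0.60200 Si and 1.20400 O.
Oxygen sums to 2.41583; scaling by 12/2.41583 = 4.96724 puts the formula on 12 O.
Mn: 0.61012 × 4.96724 = 3.031 atoms per formula unit.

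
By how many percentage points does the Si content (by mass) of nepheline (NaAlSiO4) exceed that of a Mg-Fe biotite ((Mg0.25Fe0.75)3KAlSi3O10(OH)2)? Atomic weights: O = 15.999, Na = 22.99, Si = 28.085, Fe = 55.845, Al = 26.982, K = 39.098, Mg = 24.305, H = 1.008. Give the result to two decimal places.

2.51 percentage points

First mineral: 28.085 g Si in 142.053 g formula = 19.77 wt% Si.
Second mineral: 84.255 g Si in 488.219 g formula = 17.26 wt% Si.
19.77% − 17.26% gives a difference of 2.51 percentage points.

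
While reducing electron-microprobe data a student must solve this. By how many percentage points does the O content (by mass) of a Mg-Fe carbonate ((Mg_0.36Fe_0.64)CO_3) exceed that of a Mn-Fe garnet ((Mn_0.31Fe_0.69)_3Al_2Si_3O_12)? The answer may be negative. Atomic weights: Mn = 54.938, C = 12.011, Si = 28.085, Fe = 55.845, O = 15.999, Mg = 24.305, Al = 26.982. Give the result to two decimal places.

First mineral: 47.997 g O in 104.499 g formula = 45.93 wt% O.
Second mineral: 191.988 g O in 496.898 g formula = 38.64 wt% O.
45.93% − 38.64% gives a difference of 7.29 percentage points.

7.29 percentage points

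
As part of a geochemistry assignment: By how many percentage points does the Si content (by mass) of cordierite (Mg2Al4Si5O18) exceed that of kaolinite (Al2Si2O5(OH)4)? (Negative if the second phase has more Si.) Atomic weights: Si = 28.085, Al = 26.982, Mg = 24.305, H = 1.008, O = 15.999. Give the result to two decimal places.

First mineral: 140.425 g Si in 584.945 g formula = 24.01 wt% Si.
Second mineral: 56.170 g Si in 258.157 g formula = 21.76 wt% Si.
24.01% − 21.76% gives a difference of 2.25 percentage points.

2.25 percentage points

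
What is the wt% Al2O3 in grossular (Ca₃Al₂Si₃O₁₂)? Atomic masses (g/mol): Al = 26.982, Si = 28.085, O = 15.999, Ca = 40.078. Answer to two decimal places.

22.64 wt%

Molar mass of Ca₃Al₂Si₃O₁₂ = 3×40.078 + 2×26.982 + 3×28.085 + 12×15.999 = 450.441 g/mol.
Each formula unit contains 2 Al, equivalent to 2/2 = 1.0000 mol Al2O3.
M(Al2O3) = 2×26.982 + 3×15.999 = 101.961 g/mol.
Mass of Al2O3 per formula unit = 1.0000 × 101.961 = 101.961 g.
Al2O3 wt% = 101.961 / 450.441 × 100 = 22.64%.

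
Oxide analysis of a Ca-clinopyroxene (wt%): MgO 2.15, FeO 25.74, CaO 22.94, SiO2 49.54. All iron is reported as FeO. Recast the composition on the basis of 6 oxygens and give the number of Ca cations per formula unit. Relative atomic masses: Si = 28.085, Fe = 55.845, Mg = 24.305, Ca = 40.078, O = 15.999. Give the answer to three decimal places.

0.994 Ca apfu

2.15 wt% MgO ÷ 40.304 g/mol = 0.05334 mol, giving 0.05334 Mg and 0.05334 O.
25.74 wt% FeO ÷ 71.844 g/mol = 0.35828 mol, giving 0.35828 Fe and 0.35828 O.
22.94 wt% CaO ÷ 56.077 g/mol = 0.40908 mol, giving 0.40908 Ca and 0.40908 O.
49.54 wt% SiO2 ÷ 60.083 g/mol = 0.82453 mol, giving 0.82453 Si and 1.64906 O.
Oxygen sums to 2.46976; scaling by 6/2.46976 = 2.42939 puts the formula on 6 O.
Ca: 0.40908 × 2.42939 = 0.994 atoms per formula unit.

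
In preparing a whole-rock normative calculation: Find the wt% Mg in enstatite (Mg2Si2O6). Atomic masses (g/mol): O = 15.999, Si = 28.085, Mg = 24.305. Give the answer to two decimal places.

24.21 wt%

Formula mass = 2·24.305 + 2·28.085 + 6·15.999 = 200.774 g/mol, of which 48.610 g is Mg.
So Mg makes up 48.610/200.774 = 0.2421 of the mass, i.e. 24.21%.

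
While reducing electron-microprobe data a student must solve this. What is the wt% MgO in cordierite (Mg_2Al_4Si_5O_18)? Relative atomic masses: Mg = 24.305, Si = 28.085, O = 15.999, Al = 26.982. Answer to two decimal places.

13.78 wt%

M(Mg_2Al_4Si_5O_18) = 584.945 g/mol; M(MgO) = 40.304 g/mol.
Moles MgO per formula unit = 2 Mg ÷ 1 = 2.0000.
MgO fraction = (2.0000 × 40.304) / 584.945 = 80.608/584.945 = 0.1378.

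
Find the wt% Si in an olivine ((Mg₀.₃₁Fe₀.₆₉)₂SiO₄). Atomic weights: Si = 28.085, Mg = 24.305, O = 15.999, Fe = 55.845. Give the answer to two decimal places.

M((Mg₀.₃₁Fe₀.₆₉)₂SiO₄) = 184.216 g/mol.
Si contributes 1 × 28.085 = 28.085 g per mole.
28.085/184.216 = 0.1525 → 15.25%.

15.25 wt%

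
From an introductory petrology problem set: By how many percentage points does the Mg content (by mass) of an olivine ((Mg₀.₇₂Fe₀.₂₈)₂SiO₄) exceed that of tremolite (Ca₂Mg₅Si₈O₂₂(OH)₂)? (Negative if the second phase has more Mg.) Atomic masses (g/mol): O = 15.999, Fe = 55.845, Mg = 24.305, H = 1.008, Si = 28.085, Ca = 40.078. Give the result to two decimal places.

M((Mg₀.₇₂Fe₀.₂₈)₂SiO₄) = 158.353 g/mol, so wt% Mg = 34.999/158.353 × 100 = 22.10%.
M(Ca₂Mg₅Si₈O₂₂(OH)₂) = 812.353 g/mol, so wt% Mg = 121.525/812.353 × 100 = 14.96%.
22.10 − 14.96 = 7.14 pp.

7.14 percentage points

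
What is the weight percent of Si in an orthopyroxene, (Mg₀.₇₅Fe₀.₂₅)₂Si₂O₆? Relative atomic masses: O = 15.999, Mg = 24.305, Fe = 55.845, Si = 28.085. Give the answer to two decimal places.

Formula mass = 1.50·24.305 + 0.50·55.845 + 2·28.085 + 6·15.999 = 216.544 g/mol, of which 56.170 g is Si.
So Si makes up 56.170/216.544 = 0.2594 of the mass, i.e. 25.94%.

25.94 wt%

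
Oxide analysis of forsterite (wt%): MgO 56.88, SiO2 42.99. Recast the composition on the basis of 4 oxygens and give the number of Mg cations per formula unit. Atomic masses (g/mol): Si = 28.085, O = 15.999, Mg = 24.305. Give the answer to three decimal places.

1.986 Mg apfu

MgO (M=40.304): mol = 1.41127; Mg = 1.41127, O = 1.41127.
SiO2 (M=60.083): mol = 0.71551; Si = 0.71551, O = 1.43102.
ΣO = 2.84229; factor = 4/ΣO = 1.40732.
Mg apfu = 1.41127 × 1.40732 = 1.986.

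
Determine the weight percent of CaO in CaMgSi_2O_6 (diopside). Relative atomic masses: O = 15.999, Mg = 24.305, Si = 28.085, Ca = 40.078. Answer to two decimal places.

M(CaMgSi_2O_6) = 216.547 g/mol; M(CaO) = 56.077 g/mol.
Moles CaO per formula unit = 1 Ca ÷ 1 = 1.0000.
CaO fraction = (1.0000 × 56.077) / 216.547 = 56.077/216.547 = 0.2590.

25.90 wt%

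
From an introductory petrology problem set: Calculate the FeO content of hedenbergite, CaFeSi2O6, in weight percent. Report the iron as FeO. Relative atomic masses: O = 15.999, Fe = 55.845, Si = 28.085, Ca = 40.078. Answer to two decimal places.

28.96 wt%

Formula mass = 248.087 g/mol.
1 Fe → 1.0000 mol FeO per formula unit; M(FeO) = 71.844, so FeO mass = 71.844 g.
71.844/248.087 × 100 = 28.96 wt%.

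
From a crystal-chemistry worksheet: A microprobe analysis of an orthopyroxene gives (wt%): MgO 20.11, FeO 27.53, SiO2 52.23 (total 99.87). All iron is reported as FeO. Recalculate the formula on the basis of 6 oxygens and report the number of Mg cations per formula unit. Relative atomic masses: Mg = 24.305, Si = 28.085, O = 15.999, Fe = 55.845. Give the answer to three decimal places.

MgO: 20.11/40.304 = 0.49896 mol → 0.49896 mol Mg, 0.49896 mol O.
FeO: 27.53/71.844 = 0.38319 mol → 0.38319 mol Fe, 0.38319 mol O.
SiO2: 52.23/60.083 = 0.86930 mol → 0.86930 mol Si, 1.73860 mol O.
Total oxygen = 2.62075 mol. Normalization factor = 6/2.62075 = 2.28942.
Mg per 6 O = 0.49896 × 2.28942 = 1.142.

1.142 Mg apfu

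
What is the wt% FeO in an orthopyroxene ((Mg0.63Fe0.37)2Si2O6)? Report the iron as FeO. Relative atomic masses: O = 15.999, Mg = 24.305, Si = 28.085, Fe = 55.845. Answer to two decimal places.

Molar mass of (Mg0.63Fe0.37)2Si2O6 = 1.26×24.305 + 0.74×55.845 + 2×28.085 + 6×15.999 = 224.114 g/mol.
Each formula unit contains 0.74 Fe, equivalent to 0.74/1 = 0.7400 mol FeO.
M(FeO) = 1×55.845 + 1×15.999 = 71.844 g/mol.
Mass of FeO per formula unit = 0.7400 × 71.844 = 53.165 g.
FeO wt% = 53.165 / 224.114 × 100 = 23.72%.

23.72 wt%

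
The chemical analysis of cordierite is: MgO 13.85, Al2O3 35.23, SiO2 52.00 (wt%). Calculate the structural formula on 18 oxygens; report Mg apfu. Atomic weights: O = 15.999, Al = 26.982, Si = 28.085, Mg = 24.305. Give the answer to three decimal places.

1.988 Mg apfu

MgO (M=40.304): mol = 0.34364; Mg = 0.34364, O = 0.34364.
Al2O3 (M=101.961): mol = 0.34552; Al = 0.69104, O = 1.03656.
SiO2 (M=60.083): mol = 0.86547; Si = 0.86547, O = 1.73094.
ΣO = 3.11114; factor = 18/ΣO = 5.78566.
Mg apfu = 0.34364 × 5.78566 = 1.988.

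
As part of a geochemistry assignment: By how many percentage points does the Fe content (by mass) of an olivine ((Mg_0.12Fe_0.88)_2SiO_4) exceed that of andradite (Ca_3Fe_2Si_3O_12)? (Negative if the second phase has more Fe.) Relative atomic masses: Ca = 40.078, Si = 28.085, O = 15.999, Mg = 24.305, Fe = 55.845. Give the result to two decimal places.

28.12 percentage points

M((Mg_0.12Fe_0.88)_2SiO_4) = 196.201 g/mol, so wt% Fe = 98.287/196.201 × 100 = 50.10%.
M(Ca_3Fe_2Si_3O_12) = 508.167 g/mol, so wt% Fe = 111.690/508.167 × 100 = 21.98%.
50.10 − 21.98 = 28.12 pp.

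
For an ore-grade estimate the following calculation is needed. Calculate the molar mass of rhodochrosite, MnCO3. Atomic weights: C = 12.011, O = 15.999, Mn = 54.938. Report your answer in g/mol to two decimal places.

The formula mass is the sum 1*54.938 + 1*12.011 + 3*15.999.

114.95 g/mol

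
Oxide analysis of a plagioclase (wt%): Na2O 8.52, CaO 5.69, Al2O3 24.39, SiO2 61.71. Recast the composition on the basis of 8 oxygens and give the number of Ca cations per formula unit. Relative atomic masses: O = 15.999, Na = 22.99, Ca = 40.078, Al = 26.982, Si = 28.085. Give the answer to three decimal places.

0.270 Ca apfu

Na2O (M=61.979): mol = 0.13747; Na = 0.27494, O = 0.13747.
CaO (M=56.077): mol = 0.10147; Ca = 0.10147, O = 0.10147.
Al2O3 (M=101.961): mol = 0.23921; Al = 0.47842, O = 0.71763.
SiO2 (M=60.083): mol = 1.02708; Si = 1.02708, O = 2.05416.
ΣO = 3.01073; factor = 8/ΣO = 2.65716.
Ca apfu = 0.10147 × 2.65716 = 0.270.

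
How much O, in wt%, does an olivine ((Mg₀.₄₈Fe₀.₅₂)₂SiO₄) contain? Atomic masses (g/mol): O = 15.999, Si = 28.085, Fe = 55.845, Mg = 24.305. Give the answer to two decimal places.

Formula mass = 0.96*24.305 + 1.04*55.845 + 1*28.085 + 4*15.999 = 173.493 g/mol, of which 63.996 g is O.
So O makes up 63.996/173.493 = 0.3689 of the mass, i.e. 36.89%.

36.89 wt%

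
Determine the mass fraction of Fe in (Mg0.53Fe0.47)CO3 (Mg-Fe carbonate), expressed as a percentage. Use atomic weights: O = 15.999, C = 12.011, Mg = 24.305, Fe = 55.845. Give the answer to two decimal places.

Molar mass of (Mg0.53Fe0.47)CO3: 0.53×24.305 + 0.47×55.845 + 1×12.011 + 3×15.999 = 99.137 g/mol.
Mass of Fe per formula unit: 0.47 × 55.845 = 26.247 g.
Weight fraction Fe = 26.247 / 99.137 = 0.2648.

26.48 mass %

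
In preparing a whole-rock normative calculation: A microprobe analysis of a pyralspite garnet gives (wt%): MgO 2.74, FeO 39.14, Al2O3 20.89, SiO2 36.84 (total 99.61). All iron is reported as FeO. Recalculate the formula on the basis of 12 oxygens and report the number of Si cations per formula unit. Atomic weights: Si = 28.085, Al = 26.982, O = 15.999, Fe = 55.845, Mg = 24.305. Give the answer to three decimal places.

MgO (M=40.304): mol = 0.06798; Mg = 0.06798, O = 0.06798.
FeO (M=71.844): mol = 0.54479; Fe = 0.54479, O = 0.54479.
Al2O3 (M=101.961): mol = 0.20488; Al = 0.40976, O = 0.61464.
SiO2 (M=60.083): mol = 0.61315; Si = 0.61315, O = 1.22630.
ΣO = 2.45371; factor = 12/ΣO = 4.89055.
Si apfu = 0.61315 × 4.89055 = 2.999.

2.999 Si apfu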